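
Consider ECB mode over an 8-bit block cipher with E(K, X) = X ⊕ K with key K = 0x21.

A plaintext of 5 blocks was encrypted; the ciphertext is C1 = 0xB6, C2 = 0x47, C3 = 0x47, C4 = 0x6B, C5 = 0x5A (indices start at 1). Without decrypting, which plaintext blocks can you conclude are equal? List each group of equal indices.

ECB encrypts each block independently with the same key, so equal ciphertext blocks imply equal plaintext blocks.
C2 = C3 = 0x47, so P2 = P3.

P2 = P3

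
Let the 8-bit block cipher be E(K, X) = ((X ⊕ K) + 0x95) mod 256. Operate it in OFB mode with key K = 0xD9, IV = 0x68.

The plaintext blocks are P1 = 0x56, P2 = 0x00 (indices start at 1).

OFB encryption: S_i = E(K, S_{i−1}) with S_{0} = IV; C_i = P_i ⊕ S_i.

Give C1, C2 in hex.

C1 = 0x10, C2 = 0x34

C1: S = E(K, 0x68) = 0x46; 0x56 ⊕ 0x46 = 0x10.
C2: S = E(K, 0x46) = 0x34; 0x00 ⊕ 0x34 = 0x34.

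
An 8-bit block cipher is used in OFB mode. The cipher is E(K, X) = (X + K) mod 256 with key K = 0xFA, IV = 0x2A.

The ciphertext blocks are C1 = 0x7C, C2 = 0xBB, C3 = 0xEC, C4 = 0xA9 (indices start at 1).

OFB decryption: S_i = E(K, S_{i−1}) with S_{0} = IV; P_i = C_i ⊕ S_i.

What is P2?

P2 = 0xA5

P1: S = E(K, 0x2A) = 0x24; 0x7C ⊕ 0x24 = 0x58.
P2: S = E(K, 0x24) = 0x1E; 0xBB ⊕ 0x1E = 0xA5.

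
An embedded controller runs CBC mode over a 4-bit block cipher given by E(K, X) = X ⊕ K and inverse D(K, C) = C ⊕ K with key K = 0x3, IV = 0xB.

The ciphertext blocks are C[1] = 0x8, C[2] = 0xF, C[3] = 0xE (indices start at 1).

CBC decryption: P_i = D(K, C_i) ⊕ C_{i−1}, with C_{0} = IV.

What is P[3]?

P[3] = 0x2

P[3]: D(K, 0xE) = 0xD; 0xD ⊕ 0xF = 0x2.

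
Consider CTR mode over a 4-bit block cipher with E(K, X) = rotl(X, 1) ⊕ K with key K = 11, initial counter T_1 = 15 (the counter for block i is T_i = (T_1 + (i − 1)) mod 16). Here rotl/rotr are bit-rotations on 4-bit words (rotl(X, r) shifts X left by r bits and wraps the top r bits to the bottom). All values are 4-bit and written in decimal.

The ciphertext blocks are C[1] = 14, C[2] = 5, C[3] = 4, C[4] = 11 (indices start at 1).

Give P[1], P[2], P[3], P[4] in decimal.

CTR decryption: S_i = E(K, T_i) where T_i is the counter for block i; P_i = C_i ⊕ S_i.
P[1]: T = 15, S = E(K, T) = 4; 14 ⊕ 4 = 10.
P[2]: T = 0, S = E(K, T) = 11; 5 ⊕ 11 = 14.
P[3]: T = 1, S = E(K, T) = 9; 4 ⊕ 9 = 13.
P[4]: T = 2, S = E(K, T) = 15; 11 ⊕ 15 = 4.

P[1] = 10, P[2] = 14, P[3] = 13, P[4] = 4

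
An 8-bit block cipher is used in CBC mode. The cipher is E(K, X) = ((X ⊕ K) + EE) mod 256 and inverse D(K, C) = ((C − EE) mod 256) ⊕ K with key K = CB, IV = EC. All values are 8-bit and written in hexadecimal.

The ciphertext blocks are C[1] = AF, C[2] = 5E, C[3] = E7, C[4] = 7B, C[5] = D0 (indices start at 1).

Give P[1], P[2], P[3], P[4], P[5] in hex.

CBC decryption: P_i = D(K, C_i) ⊕ C_{i−1}, with C_{0} = IV.
P[1]: D(K, AF) = 0A; 0A ⊕ EC = E6.
P[2]: D(K, 5E) = BB; BB ⊕ AF = 14.
P[3]: D(K, E7) = 32; 32 ⊕ 5E = 6C.
P[4]: D(K, 7B) = 46; 46 ⊕ E7 = A1.
P[5]: D(K, D0) = 29; 29 ⊕ 7B = 52.

P[1] = E6, P[2] = 14, P[3] = 6C, P[4] = A1, P[5] = 52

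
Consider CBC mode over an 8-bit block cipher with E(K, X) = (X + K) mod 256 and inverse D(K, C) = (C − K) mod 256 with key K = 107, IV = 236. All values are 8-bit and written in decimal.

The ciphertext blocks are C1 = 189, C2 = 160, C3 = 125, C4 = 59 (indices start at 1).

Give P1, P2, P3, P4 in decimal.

P1 = 190, P2 = 136, P3 = 178, P4 = 173

CBC decryption: P_i = D(K, C_i) ⊕ C_{i−1}, with C_{0} = IV.
P1: D(K, 189) = 82; 82 ⊕ 236 = 190.
P2: D(K, 160) = 53; 53 ⊕ 189 = 136.
P3: D(K, 125) = 18; 18 ⊕ 160 = 178.
P4: D(K, 59) = 208; 208 ⊕ 125 = 173.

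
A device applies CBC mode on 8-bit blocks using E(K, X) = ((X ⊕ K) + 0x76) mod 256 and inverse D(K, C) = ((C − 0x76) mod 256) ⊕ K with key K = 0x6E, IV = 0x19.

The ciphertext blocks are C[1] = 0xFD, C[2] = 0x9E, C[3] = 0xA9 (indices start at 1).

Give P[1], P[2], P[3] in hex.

CBC decryption: P_i = D(K, C_i) ⊕ C_{i−1}, with C_{0} = IV.
P[1]: D(K, 0xFD) = 0xE9; 0xE9 ⊕ 0x19 = 0xF0.
P[2]: D(K, 0x9E) = 0x46; 0x46 ⊕ 0xFD = 0xBB.
P[3]: D(K, 0xA9) = 0x5D; 0x5D ⊕ 0x9E = 0xC3.

P[1] = 0xF0, P[2] = 0xBB, P[3] = 0xC3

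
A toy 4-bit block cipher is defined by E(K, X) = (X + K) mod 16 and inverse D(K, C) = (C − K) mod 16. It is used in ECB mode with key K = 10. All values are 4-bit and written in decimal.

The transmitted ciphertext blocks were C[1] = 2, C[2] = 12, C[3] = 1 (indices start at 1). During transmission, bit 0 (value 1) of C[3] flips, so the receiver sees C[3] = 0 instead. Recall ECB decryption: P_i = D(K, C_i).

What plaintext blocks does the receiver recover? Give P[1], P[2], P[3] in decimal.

Only C[3] changed, to 0. In ECB, a change in C_i affects only P_i. Decrypting the received ciphertext:
P[1]: D(K, 2) = 8.
P[2]: D(K, 12) = 2.
P[3]: D(K, 0) = 6.
Blocks that differ from the original plaintext: P[3].

P[1] = 8, P[2] = 2, P[3] = 6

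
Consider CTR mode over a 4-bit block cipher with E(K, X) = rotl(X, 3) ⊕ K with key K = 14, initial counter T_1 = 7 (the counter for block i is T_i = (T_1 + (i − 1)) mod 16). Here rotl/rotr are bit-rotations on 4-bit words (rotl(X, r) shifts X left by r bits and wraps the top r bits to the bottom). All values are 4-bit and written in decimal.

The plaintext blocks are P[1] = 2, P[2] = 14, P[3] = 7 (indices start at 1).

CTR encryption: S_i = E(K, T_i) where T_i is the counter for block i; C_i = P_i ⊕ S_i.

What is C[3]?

C[3] = 5

C[1]: T = 7, S = E(K, T) = 5; 2 ⊕ 5 = 7.
C[2]: T = 8, S = E(K, T) = 10; 14 ⊕ 10 = 4.
C[3]: T = 9, S = E(K, T) = 2; 7 ⊕ 2 = 5.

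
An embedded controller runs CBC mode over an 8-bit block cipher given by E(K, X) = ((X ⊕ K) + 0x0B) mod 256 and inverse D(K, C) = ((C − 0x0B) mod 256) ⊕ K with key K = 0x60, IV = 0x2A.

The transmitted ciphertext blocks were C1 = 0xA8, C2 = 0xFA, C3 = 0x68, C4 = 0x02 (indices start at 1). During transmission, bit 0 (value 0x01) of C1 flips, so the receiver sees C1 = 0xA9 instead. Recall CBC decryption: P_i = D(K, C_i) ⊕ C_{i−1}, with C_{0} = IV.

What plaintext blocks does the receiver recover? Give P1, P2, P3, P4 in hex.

Only C1 changed, to 0xA9. In CBC, a change in C_i garbles P_i and flips the same bit in P_{i+1}. Decrypting the received ciphertext:
P1: D(K, 0xA9) = 0xFE; 0xFE ⊕ 0x2A = 0xD4.
P2: D(K, 0xFA) = 0x8F; 0x8F ⊕ 0xA9 = 0x26.
P3: D(K, 0x68) = 0x3D; 0x3D ⊕ 0xFA = 0xC7.
P4: D(K, 0x02) = 0x97; 0x97 ⊕ 0x68 = 0xFF.
Blocks that differ from the original plaintext: P1, P2.

P1 = 0xD4, P2 = 0x26, P3 = 0xC7, P4 = 0xFF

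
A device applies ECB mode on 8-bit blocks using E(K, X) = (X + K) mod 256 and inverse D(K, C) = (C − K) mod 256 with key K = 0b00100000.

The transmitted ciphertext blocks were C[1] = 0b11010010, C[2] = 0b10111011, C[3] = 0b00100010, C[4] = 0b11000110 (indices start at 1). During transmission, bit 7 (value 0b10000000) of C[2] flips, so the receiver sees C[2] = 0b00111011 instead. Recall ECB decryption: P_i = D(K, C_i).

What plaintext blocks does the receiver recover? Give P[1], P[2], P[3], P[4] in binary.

Only C[2] changed, to 0b00111011. In ECB, a change in C_i affects only P_i. Decrypting the received ciphertext:
P[1]: D(K, 0b11010010) = 0b10110010.
P[2]: D(K, 0b00111011) = 0b00011011.
P[3]: D(K, 0b00100010) = 0b00000010.
P[4]: D(K, 0b11000110) = 0b10100110.
Blocks that differ from the original plaintext: P[2].

P[1] = 0b10110010, P[2] = 0b00011011, P[3] = 0b00000010, P[4] = 0b10100110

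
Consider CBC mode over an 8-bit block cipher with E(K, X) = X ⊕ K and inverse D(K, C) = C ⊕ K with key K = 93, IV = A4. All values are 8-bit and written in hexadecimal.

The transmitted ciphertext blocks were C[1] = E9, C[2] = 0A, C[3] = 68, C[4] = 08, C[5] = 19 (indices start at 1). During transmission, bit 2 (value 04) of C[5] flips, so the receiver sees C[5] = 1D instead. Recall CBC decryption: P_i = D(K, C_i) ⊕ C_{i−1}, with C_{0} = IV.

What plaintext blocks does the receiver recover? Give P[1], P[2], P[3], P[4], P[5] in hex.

P[1] = DE, P[2] = 70, P[3] = F1, P[4] = F3, P[5] = 86

Only C[5] changed, to 1D. In CBC, a change in C_i garbles P_i and flips the same bit in P_{i+1}. Decrypting the received ciphertext:
P[1]: D(K, E9) = 7A; 7A ⊕ A4 = DE.
P[2]: D(K, 0A) = 99; 99 ⊕ E9 = 70.
P[3]: D(K, 68) = FB; FB ⊕ 0A = F1.
P[4]: D(K, 08) = 9B; 9B ⊕ 68 = F3.
P[5]: D(K, 1D) = 8E; 8E ⊕ 08 = 86.
Blocks that differ from the original plaintext: P[5].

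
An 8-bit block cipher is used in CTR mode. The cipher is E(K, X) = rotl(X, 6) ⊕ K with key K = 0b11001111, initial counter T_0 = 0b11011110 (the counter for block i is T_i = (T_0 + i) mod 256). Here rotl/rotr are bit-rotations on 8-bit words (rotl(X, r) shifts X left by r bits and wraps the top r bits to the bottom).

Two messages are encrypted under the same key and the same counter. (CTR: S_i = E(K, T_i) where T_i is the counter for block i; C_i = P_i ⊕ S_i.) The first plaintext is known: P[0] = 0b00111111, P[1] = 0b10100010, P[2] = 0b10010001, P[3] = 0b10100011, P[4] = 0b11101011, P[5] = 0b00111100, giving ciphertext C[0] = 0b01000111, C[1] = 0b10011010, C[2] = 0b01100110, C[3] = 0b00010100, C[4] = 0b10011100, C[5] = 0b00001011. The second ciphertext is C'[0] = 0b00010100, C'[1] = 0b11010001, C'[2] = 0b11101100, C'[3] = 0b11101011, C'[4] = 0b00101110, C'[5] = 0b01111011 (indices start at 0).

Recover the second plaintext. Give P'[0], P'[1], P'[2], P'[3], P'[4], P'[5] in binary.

In CTR with a reused counter, both messages share the same keystream S_i, so C_i ⊕ C'_i = P_i ⊕ P'_i and thus P'_i = P_i ⊕ C_i ⊕ C'_i.
P'[0]: 0b00111111 ⊕ 0b01000111 ⊕ 0b00010100 = 0b01101100.
P'[1]: 0b10100010 ⊕ 0b10011010 ⊕ 0b11010001 = 0b11101001.
P'[2]: 0b10010001 ⊕ 0b01100110 ⊕ 0b11101100 = 0b00011011.
P'[3]: 0b10100011 ⊕ 0b00010100 ⊕ 0b11101011 = 0b01011100.
P'[4]: 0b11101011 ⊕ 0b10011100 ⊕ 0b00101110 = 0b01011001.
P'[5]: 0b00111100 ⊕ 0b00001011 ⊕ 0b01111011 = 0b01001100.

P'[0] = 0b01101100, P'[1] = 0b11101001, P'[2] = 0b00011011, P'[3] = 0b01011100, P'[4] = 0b01011001, P'[5] = 0b01001100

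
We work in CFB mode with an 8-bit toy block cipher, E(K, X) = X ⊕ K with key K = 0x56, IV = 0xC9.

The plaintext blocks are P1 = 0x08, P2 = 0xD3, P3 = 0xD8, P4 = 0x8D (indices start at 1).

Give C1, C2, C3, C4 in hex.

C1 = 0x97, C2 = 0x12, C3 = 0x9C, C4 = 0x47

CFB encryption: C_i = P_i ⊕ E(K, C_{i−1}), with C_{0} = IV.
C1: E(K, 0xC9) = 0x9F; 0x08 ⊕ 0x9F = 0x97.
C2: E(K, 0x97) = 0xC1; 0xD3 ⊕ 0xC1 = 0x12.
C3: E(K, 0x12) = 0x44; 0xD8 ⊕ 0x44 = 0x9C.
C4: E(K, 0x9C) = 0xCA; 0x8D ⊕ 0xCA = 0x47.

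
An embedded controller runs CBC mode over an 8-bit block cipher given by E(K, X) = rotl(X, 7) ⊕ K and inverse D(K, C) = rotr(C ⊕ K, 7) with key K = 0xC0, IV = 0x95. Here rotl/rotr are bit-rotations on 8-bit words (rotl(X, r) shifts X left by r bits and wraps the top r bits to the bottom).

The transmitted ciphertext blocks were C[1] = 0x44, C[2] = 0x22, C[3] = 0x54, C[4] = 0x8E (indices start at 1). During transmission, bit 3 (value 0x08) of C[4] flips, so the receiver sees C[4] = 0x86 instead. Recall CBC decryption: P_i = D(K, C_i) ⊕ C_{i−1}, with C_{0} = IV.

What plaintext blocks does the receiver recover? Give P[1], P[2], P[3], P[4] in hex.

P[1] = 0x9C, P[2] = 0x81, P[3] = 0x0B, P[4] = 0xD8

Only C[4] changed, to 0x86. In CBC, a change in C_i garbles P_i and flips the same bit in P_{i+1}. Decrypting the received ciphertext:
P[1]: D(K, 0x44) = 0x09; 0x09 ⊕ 0x95 = 0x9C.
P[2]: D(K, 0x22) = 0xC5; 0xC5 ⊕ 0x44 = 0x81.
P[3]: D(K, 0x54) = 0x29; 0x29 ⊕ 0x22 = 0x0B.
P[4]: D(K, 0x86) = 0x8C; 0x8C ⊕ 0x54 = 0xD8.
Blocks that differ from the original plaintext: P[4].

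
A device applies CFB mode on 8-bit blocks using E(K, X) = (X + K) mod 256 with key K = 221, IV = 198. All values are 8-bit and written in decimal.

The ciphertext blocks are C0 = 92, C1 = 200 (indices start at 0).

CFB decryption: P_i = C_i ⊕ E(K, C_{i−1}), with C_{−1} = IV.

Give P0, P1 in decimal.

P0 = 255, P1 = 241

P0: E(K, 198) = 163; 92 ⊕ 163 = 255.
P1: E(K, 92) = 57; 200 ⊕ 57 = 241.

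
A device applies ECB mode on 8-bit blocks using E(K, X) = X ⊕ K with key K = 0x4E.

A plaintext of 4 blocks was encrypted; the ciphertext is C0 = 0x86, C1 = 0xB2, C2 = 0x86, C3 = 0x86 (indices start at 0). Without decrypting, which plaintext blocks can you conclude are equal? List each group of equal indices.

ECB encrypts each block independently with the same key, so equal ciphertext blocks imply equal plaintext blocks.
C0 = C2 = C3 = 0x86, so P0 = P2 = P3.

P0 = P2 = P3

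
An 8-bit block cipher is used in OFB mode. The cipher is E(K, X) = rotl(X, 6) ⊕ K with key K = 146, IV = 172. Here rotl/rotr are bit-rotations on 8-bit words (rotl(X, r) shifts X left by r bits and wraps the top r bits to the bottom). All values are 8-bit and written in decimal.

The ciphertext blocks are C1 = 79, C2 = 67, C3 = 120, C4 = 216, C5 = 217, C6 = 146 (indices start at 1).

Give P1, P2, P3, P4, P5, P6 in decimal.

OFB decryption: S_i = E(K, S_{i−1}) with S_{0} = IV; P_i = C_i ⊕ S_i.
P1: S = E(K, 172) = 185; 79 ⊕ 185 = 246.
P2: S = E(K, 185) = 252; 67 ⊕ 252 = 191.
P3: S = E(K, 252) = 173; 120 ⊕ 173 = 213.
P4: S = E(K, 173) = 249; 216 ⊕ 249 = 33.
P5: S = E(K, 249) = 236; 217 ⊕ 236 = 53.
P6: S = E(K, 236) = 169; 146 ⊕ 169 = 59.

P1 = 246, P2 = 191, P3 = 213, P4 = 33, P5 = 53, P6 = 59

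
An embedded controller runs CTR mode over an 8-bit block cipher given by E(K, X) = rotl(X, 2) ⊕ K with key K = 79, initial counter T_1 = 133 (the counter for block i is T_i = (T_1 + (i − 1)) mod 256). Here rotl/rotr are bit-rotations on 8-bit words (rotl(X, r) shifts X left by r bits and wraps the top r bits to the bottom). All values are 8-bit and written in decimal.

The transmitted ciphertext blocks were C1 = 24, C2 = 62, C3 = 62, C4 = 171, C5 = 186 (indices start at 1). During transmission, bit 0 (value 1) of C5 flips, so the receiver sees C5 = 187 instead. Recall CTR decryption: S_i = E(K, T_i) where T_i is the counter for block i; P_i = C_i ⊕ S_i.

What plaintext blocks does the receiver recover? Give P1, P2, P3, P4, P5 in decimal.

P1 = 65, P2 = 107, P3 = 111, P4 = 198, P5 = 210

Only C5 changed, to 187. In CTR, a change in C_i flips the same bit in P_i only; the keystream is unaffected. Decrypting the received ciphertext:
P1: T = 133, S = E(K, T) = 89; 24 ⊕ 89 = 65.
P2: T = 134, S = E(K, T) = 85; 62 ⊕ 85 = 107.
P3: T = 135, S = E(K, T) = 81; 62 ⊕ 81 = 111.
P4: T = 136, S = E(K, T) = 109; 171 ⊕ 109 = 198.
P5: T = 137, S = E(K, T) = 105; 187 ⊕ 105 = 210.
Blocks that differ from the original plaintext: P5.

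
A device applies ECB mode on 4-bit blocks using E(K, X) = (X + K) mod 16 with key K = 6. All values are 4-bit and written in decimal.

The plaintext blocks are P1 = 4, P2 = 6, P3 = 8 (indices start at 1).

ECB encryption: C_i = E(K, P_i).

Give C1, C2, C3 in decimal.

C1: E(K, 4) = 10.
C2: E(K, 6) = 12.
C3: E(K, 8) = 14.

C1 = 10, C2 = 12, C3 = 14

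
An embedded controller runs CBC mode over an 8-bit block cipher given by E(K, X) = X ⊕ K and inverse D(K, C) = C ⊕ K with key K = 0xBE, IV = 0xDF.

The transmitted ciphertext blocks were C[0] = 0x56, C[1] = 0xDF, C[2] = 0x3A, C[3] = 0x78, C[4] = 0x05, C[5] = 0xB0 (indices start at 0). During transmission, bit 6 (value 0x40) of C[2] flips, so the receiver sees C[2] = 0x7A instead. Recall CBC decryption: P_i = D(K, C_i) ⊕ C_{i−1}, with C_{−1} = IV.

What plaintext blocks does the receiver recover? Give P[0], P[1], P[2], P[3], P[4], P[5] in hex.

P[0] = 0x37, P[1] = 0x37, P[2] = 0x1B, P[3] = 0xBC, P[4] = 0xC3, P[5] = 0x0B

Only C[2] changed, to 0x7A. In CBC, a change in C_i garbles P_i and flips the same bit in P_{i+1}. Decrypting the received ciphertext:
P[0]: D(K, 0x56) = 0xE8; 0xE8 ⊕ 0xDF = 0x37.
P[1]: D(K, 0xDF) = 0x61; 0x61 ⊕ 0x56 = 0x37.
P[2]: D(K, 0x7A) = 0xC4; 0xC4 ⊕ 0xDF = 0x1B.
P[3]: D(K, 0x78) = 0xC6; 0xC6 ⊕ 0x7A = 0xBC.
P[4]: D(K, 0x05) = 0xBB; 0xBB ⊕ 0x78 = 0xC3.
P[5]: D(K, 0xB0) = 0x0E; 0x0E ⊕ 0x05 = 0x0B.
Blocks that differ from the original plaintext: P[2], P[3].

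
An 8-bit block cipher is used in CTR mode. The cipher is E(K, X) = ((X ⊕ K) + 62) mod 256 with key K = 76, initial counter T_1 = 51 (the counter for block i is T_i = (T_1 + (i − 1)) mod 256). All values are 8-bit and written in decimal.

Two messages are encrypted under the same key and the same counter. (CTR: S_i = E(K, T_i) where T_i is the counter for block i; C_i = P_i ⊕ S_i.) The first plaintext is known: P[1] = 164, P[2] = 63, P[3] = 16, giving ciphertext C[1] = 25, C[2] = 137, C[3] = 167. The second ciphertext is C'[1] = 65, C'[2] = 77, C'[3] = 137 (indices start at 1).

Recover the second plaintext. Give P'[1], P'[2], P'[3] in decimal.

P'[1] = 252, P'[2] = 251, P'[3] = 62

In CTR with a reused counter, both messages share the same keystream S_i, so C_i ⊕ C'_i = P_i ⊕ P'_i and thus P'_i = P_i ⊕ C_i ⊕ C'_i.
P'[1]: 164 ⊕ 25 ⊕ 65 = 252.
P'[2]: 63 ⊕ 137 ⊕ 77 = 251.
P'[3]: 16 ⊕ 167 ⊕ 137 = 62.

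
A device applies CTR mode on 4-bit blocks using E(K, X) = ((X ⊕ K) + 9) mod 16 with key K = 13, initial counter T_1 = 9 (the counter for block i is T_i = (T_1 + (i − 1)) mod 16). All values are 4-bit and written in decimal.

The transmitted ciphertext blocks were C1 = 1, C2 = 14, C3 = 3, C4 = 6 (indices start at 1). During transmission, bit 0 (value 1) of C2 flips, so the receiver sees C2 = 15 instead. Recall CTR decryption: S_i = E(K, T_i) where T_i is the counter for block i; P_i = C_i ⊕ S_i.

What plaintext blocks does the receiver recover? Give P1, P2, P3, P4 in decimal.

Only C2 changed, to 15. In CTR, a change in C_i flips the same bit in P_i only; the keystream is unaffected. Decrypting the received ciphertext:
P1: T = 9, S = E(K, T) = 13; 1 ⊕ 13 = 12.
P2: T = 10, S = E(K, T) = 0; 15 ⊕ 0 = 15.
P3: T = 11, S = E(K, T) = 15; 3 ⊕ 15 = 12.
P4: T = 12, S = E(K, T) = 10; 6 ⊕ 10 = 12.
Blocks that differ from the original plaintext: P2.

P1 = 12, P2 = 15, P3 = 12, P4 = 12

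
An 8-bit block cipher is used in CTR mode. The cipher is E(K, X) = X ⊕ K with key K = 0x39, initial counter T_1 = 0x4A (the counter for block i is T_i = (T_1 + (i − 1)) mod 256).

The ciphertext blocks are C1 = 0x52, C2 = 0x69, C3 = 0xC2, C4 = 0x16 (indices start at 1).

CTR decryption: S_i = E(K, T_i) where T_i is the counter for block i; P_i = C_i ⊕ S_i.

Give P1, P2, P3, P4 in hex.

P1: T = 0x4A, S = E(K, T) = 0x73; 0x52 ⊕ 0x73 = 0x21.
P2: T = 0x4B, S = E(K, T) = 0x72; 0x69 ⊕ 0x72 = 0x1B.
P3: T = 0x4C, S = E(K, T) = 0x75; 0xC2 ⊕ 0x75 = 0xB7.
P4: T = 0x4D, S = E(K, T) = 0x74; 0x16 ⊕ 0x74 = 0x62.

P1 = 0x21, P2 = 0x1B, P3 = 0xB7, P4 = 0x62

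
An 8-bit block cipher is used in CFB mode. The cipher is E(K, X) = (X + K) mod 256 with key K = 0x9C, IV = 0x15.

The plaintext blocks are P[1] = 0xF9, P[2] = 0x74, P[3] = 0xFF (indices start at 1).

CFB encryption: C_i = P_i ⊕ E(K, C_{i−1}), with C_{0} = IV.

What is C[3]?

C[1]: E(K, 0x15) = 0xB1; 0xF9 ⊕ 0xB1 = 0x48.
C[2]: E(K, 0x48) = 0xE4; 0x74 ⊕ 0xE4 = 0x90.
C[3]: E(K, 0x90) = 0x2C; 0xFF ⊕ 0x2C = 0xD3.

C[3] = 0xD3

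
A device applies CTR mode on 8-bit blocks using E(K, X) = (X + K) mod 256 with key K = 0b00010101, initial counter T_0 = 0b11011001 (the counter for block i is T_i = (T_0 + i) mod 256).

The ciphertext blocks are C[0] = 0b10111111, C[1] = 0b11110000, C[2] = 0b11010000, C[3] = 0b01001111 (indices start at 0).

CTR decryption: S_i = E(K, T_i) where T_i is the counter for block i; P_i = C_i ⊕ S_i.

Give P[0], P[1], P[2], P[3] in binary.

P[0]: T = 0b11011001, S = E(K, T) = 0b11101110; 0b10111111 ⊕ 0b11101110 = 0b01010001.
P[1]: T = 0b11011010, S = E(K, T) = 0b11101111; 0b11110000 ⊕ 0b11101111 = 0b00011111.
P[2]: T = 0b11011011, S = E(K, T) = 0b11110000; 0b11010000 ⊕ 0b11110000 = 0b00100000.
P[3]: T = 0b11011100, S = E(K, T) = 0b11110001; 0b01001111 ⊕ 0b11110001 = 0b10111110.

P[0] = 0b01010001, P[1] = 0b00011111, P[2] = 0b00100000, P[3] = 0b10111110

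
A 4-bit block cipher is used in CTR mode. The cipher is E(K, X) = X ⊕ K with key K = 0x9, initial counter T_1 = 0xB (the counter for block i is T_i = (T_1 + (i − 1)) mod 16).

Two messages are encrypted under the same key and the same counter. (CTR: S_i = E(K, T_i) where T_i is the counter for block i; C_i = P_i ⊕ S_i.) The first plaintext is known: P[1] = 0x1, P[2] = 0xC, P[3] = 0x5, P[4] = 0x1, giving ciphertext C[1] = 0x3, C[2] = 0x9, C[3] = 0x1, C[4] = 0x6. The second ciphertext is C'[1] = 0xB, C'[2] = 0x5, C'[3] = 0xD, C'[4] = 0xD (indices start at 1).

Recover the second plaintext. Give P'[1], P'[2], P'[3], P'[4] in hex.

In CTR with a reused counter, both messages share the same keystream S_i, so C_i ⊕ C'_i = P_i ⊕ P'_i and thus P'_i = P_i ⊕ C_i ⊕ C'_i.
P'[1]: 0x1 ⊕ 0x3 ⊕ 0xB = 0x9.
P'[2]: 0xC ⊕ 0x9 ⊕ 0x5 = 0x0.
P'[3]: 0x5 ⊕ 0x1 ⊕ 0xD = 0x9.
P'[4]: 0x1 ⊕ 0x6 ⊕ 0xD = 0xA.

P'[1] = 0x9, P'[2] = 0x0, P'[3] = 0x9, P'[4] = 0xA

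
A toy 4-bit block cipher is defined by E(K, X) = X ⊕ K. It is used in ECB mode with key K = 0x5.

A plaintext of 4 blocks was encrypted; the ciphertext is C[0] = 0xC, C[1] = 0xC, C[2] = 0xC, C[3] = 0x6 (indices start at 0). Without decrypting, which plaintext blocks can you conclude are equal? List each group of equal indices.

P[0] = P[1] = P[2]

ECB encrypts each block independently with the same key, so equal ciphertext blocks imply equal plaintext blocks.
C[0] = C[1] = C[2] = 0xC, so P[0] = P[1] = P[2].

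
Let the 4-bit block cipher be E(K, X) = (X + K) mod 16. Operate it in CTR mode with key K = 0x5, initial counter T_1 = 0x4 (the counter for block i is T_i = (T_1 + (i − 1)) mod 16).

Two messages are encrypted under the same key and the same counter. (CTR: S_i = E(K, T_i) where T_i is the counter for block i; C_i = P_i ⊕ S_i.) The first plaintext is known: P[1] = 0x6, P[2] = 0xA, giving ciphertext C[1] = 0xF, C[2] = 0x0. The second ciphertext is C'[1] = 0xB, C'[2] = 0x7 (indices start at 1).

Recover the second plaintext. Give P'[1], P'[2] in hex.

P'[1] = 0x2, P'[2] = 0xD

In CTR with a reused counter, both messages share the same keystream S_i, so C_i ⊕ C'_i = P_i ⊕ P'_i and thus P'_i = P_i ⊕ C_i ⊕ C'_i.
P'[1]: 0x6 ⊕ 0xF ⊕ 0xB = 0x2.
P'[2]: 0xA ⊕ 0x0 ⊕ 0x7 = 0xD.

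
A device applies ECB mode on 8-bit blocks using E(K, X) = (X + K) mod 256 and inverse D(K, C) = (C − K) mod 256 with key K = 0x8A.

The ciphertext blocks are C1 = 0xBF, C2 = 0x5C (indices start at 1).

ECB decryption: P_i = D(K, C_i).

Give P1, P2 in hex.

P1: D(K, 0xBF) = 0x35.
P2: D(K, 0x5C) = 0xD2.

P1 = 0x35, P2 = 0xD2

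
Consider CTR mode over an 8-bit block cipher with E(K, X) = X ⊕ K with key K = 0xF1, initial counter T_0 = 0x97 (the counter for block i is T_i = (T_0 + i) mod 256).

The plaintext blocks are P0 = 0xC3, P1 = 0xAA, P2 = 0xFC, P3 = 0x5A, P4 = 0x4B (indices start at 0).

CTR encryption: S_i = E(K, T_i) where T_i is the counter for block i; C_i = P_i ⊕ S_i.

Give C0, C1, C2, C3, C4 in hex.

C0: T = 0x97, S = E(K, T) = 0x66; 0xC3 ⊕ 0x66 = 0xA5.
C1: T = 0x98, S = E(K, T) = 0x69; 0xAA ⊕ 0x69 = 0xC3.
C2: T = 0x99, S = E(K, T) = 0x68; 0xFC ⊕ 0x68 = 0x94.
C3: T = 0x9A, S = E(K, T) = 0x6B; 0x5A ⊕ 0x6B = 0x31.
C4: T = 0x9B, S = E(K, T) = 0x6A; 0x4B ⊕ 0x6A = 0x21.

C0 = 0xA5, C1 = 0xC3, C2 = 0x94, C3 = 0x31, C4 = 0x21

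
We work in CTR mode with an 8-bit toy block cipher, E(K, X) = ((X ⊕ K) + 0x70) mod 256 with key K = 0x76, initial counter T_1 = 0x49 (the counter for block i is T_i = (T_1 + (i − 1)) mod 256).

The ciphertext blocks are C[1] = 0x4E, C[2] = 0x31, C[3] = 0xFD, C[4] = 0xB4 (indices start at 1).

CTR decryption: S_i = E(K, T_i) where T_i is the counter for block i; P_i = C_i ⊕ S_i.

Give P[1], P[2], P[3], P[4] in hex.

P[1]: T = 0x49, S = E(K, T) = 0xAF; 0x4E ⊕ 0xAF = 0xE1.
P[2]: T = 0x4A, S = E(K, T) = 0xAC; 0x31 ⊕ 0xAC = 0x9D.
P[3]: T = 0x4B, S = E(K, T) = 0xAD; 0xFD ⊕ 0xAD = 0x50.
P[4]: T = 0x4C, S = E(K, T) = 0xAA; 0xB4 ⊕ 0xAA = 0x1E.

P[1] = 0xE1, P[2] = 0x9D, P[3] = 0x50, P[4] = 0x1E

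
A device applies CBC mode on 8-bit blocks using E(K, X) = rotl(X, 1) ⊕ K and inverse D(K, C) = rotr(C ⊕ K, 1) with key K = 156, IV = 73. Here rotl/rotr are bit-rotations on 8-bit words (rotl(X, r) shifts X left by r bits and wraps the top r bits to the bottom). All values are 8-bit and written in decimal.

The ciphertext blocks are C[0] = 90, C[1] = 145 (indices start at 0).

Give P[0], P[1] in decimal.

CBC decryption: P_i = D(K, C_i) ⊕ C_{i−1}, with C_{−1} = IV.
P[0]: D(K, 90) = 99; 99 ⊕ 73 = 42.
P[1]: D(K, 145) = 134; 134 ⊕ 90 = 220.

P[0] = 42, P[1] = 220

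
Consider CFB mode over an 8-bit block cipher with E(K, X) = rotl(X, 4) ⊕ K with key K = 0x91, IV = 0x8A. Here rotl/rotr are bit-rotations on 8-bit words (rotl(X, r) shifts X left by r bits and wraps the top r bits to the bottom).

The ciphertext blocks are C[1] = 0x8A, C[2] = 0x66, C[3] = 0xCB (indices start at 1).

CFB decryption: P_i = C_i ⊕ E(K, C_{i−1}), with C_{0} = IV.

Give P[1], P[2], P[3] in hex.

P[1]: E(K, 0x8A) = 0x39; 0x8A ⊕ 0x39 = 0xB3.
P[2]: E(K, 0x8A) = 0x39; 0x66 ⊕ 0x39 = 0x5F.
P[3]: E(K, 0x66) = 0xF7; 0xCB ⊕ 0xF7 = 0x3C.

P[1] = 0xB3, P[2] = 0x5F, P[3] = 0x3C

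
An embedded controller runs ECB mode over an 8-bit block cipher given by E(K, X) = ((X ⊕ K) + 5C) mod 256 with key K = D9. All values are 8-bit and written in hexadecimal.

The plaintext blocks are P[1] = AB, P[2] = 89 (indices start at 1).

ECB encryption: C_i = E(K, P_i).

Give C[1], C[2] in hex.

C[1] = CE, C[2] = AC

C[1]: E(K, AB) = CE.
C[2]: E(K, 89) = AC.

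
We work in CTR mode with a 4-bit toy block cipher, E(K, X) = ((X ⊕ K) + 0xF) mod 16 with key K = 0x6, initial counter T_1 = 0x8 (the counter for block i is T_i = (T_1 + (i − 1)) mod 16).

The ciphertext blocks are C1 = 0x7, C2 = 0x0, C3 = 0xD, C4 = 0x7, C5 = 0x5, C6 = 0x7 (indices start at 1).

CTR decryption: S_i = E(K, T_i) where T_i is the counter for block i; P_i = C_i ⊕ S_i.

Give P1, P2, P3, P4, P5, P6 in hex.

P1: T = 0x8, S = E(K, T) = 0xD; 0x7 ⊕ 0xD = 0xA.
P2: T = 0x9, S = E(K, T) = 0xE; 0x0 ⊕ 0xE = 0xE.
P3: T = 0xA, S = E(K, T) = 0xB; 0xD ⊕ 0xB = 0x6.
P4: T = 0xB, S = E(K, T) = 0xC; 0x7 ⊕ 0xC = 0xB.
P5: T = 0xC, S = E(K, T) = 0x9; 0x5 ⊕ 0x9 = 0xC.
P6: T = 0xD, S = E(K, T) = 0xA; 0x7 ⊕ 0xA = 0xD.

P1 = 0xA, P2 = 0xE, P3 = 0x6, P4 = 0xB, P5 = 0xC, P6 = 0xD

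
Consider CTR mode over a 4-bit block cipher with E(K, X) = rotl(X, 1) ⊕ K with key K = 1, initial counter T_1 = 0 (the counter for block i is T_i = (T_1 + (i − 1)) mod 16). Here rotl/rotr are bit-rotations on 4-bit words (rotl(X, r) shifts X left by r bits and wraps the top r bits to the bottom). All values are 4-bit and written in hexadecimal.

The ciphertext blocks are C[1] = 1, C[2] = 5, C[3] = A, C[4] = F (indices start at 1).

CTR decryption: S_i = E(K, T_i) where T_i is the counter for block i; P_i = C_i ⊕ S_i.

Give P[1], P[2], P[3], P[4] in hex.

P[1] = 0, P[2] = 6, P[3] = F, P[4] = 8

P[1]: T = 0, S = E(K, T) = 1; 1 ⊕ 1 = 0.
P[2]: T = 1, S = E(K, T) = 3; 5 ⊕ 3 = 6.
P[3]: T = 2, S = E(K, T) = 5; A ⊕ 5 = F.
P[4]: T = 3, S = E(K, T) = 7; F ⊕ 7 = 8.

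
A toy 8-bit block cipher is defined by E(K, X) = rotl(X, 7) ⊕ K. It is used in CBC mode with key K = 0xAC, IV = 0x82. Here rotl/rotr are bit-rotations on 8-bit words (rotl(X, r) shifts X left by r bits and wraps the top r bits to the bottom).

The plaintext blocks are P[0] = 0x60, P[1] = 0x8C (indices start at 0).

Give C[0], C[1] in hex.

CBC encryption: C_i = E(K, P_i ⊕ C_{i−1}), with C_{−1} = IV.
C[0]: P[0] ⊕ 0x82 = 0xE2; E(K, 0xE2) = 0xDD.
C[1]: P[1] ⊕ 0xDD = 0x51; E(K, 0x51) = 0x04.

C[0] = 0xDD, C[1] = 0x04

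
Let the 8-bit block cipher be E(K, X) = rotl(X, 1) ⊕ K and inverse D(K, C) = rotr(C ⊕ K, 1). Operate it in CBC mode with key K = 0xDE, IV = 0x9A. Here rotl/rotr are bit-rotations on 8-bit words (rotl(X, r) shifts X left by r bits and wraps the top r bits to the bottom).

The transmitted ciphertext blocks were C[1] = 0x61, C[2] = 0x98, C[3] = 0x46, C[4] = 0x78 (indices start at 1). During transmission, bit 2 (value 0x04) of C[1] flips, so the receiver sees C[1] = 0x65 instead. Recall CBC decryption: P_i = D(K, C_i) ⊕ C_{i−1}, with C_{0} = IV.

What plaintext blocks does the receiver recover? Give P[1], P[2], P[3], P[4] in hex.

P[1] = 0x47, P[2] = 0x46, P[3] = 0xD4, P[4] = 0x15

Only C[1] changed, to 0x65. In CBC, a change in C_i garbles P_i and flips the same bit in P_{i+1}. Decrypting the received ciphertext:
P[1]: D(K, 0x65) = 0xDD; 0xDD ⊕ 0x9A = 0x47.
P[2]: D(K, 0x98) = 0x23; 0x23 ⊕ 0x65 = 0x46.
P[3]: D(K, 0x46) = 0x4C; 0x4C ⊕ 0x98 = 0xD4.
P[4]: D(K, 0x78) = 0x53; 0x53 ⊕ 0x46 = 0x15.
Blocks that differ from the original plaintext: P[1], P[2].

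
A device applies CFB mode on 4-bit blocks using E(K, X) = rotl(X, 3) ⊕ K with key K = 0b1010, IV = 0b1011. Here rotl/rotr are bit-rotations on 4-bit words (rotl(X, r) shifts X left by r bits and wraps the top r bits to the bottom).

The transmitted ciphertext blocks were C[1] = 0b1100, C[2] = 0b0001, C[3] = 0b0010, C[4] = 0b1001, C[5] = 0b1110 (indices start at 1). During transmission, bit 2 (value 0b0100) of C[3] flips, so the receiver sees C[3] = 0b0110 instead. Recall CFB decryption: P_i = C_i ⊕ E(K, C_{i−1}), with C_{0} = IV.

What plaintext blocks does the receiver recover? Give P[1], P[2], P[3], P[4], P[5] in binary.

Only C[3] changed, to 0b0110. In CFB, a change in C_i flips the same bit in P_i and garbles P_{i+1}. Decrypting the received ciphertext:
P[1]: E(K, 0b1011) = 0b0111; 0b1100 ⊕ 0b0111 = 0b1011.
P[2]: E(K, 0b1100) = 0b1100; 0b0001 ⊕ 0b1100 = 0b1101.
P[3]: E(K, 0b0001) = 0b0010; 0b0110 ⊕ 0b0010 = 0b0100.
P[4]: E(K, 0b0110) = 0b1001; 0b1001 ⊕ 0b1001 = 0b0000.
P[5]: E(K, 0b1001) = 0b0110; 0b1110 ⊕ 0b0110 = 0b1000.
Blocks that differ from the original plaintext: P[3], P[4].

P[1] = 0b1011, P[2] = 0b1101, P[3] = 0b0100, P[4] = 0b0000, P[5] = 0b1000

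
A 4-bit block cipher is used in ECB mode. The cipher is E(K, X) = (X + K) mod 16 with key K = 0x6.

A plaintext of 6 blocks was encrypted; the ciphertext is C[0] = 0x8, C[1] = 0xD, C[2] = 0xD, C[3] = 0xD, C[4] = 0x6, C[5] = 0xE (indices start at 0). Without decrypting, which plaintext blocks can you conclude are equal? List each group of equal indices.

P[1] = P[2] = P[3]

ECB encrypts each block independently with the same key, so equal ciphertext blocks imply equal plaintext blocks.
C[1] = C[2] = C[3] = 0xD, so P[1] = P[2] = P[3].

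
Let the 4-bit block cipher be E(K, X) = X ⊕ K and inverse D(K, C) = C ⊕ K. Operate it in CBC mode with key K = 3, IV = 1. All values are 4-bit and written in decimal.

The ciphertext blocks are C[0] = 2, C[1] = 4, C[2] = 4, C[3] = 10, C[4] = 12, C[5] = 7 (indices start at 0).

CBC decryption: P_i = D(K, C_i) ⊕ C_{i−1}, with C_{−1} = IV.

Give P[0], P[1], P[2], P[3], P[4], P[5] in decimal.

P[0]: D(K, 2) = 1; 1 ⊕ 1 = 0.
P[1]: D(K, 4) = 7; 7 ⊕ 2 = 5.
P[2]: D(K, 4) = 7; 7 ⊕ 4 = 3.
P[3]: D(K, 10) = 9; 9 ⊕ 4 = 13.
P[4]: D(K, 12) = 15; 15 ⊕ 10 = 5.
P[5]: D(K, 7) = 4; 4 ⊕ 12 = 8.

P[0] = 0, P[1] = 5, P[2] = 3, P[3] = 13, P[4] = 5, P[5] = 8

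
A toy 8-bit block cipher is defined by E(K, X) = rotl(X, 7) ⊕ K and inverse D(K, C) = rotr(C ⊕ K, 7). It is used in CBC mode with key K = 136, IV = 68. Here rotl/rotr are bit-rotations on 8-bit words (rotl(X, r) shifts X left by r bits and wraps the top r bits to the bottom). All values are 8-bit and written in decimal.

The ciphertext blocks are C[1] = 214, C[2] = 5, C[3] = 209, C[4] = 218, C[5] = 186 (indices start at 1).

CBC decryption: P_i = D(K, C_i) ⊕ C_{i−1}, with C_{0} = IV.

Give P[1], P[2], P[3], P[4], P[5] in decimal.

P[1] = 248, P[2] = 205, P[3] = 183, P[4] = 117, P[5] = 190

P[1]: D(K, 214) = 188; 188 ⊕ 68 = 248.
P[2]: D(K, 5) = 27; 27 ⊕ 214 = 205.
P[3]: D(K, 209) = 178; 178 ⊕ 5 = 183.
P[4]: D(K, 218) = 164; 164 ⊕ 209 = 117.
P[5]: D(K, 186) = 100; 100 ⊕ 218 = 190.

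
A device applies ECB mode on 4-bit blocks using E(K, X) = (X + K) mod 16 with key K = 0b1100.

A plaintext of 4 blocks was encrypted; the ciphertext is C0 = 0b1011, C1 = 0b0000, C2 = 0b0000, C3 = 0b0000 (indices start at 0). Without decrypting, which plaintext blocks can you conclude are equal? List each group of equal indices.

ECB encrypts each block independently with the same key, so equal ciphertext blocks imply equal plaintext blocks.
C1 = C2 = C3 = 0b0000, so P1 = P2 = P3.

P1 = P2 = P3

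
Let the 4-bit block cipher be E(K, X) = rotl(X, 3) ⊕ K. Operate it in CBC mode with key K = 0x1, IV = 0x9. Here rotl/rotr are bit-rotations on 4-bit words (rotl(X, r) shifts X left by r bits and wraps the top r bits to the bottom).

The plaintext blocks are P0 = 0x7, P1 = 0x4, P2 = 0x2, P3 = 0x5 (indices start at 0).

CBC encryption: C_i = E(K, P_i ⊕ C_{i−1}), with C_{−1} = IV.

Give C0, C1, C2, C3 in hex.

C0: P0 ⊕ 0x9 = 0xE; E(K, 0xE) = 0x6.
C1: P1 ⊕ 0x6 = 0x2; E(K, 0x2) = 0x0.
C2: P2 ⊕ 0x0 = 0x2; E(K, 0x2) = 0x0.
C3: P3 ⊕ 0x0 = 0x5; E(K, 0x5) = 0xB.

C0 = 0x6, C1 = 0x0, C2 = 0x0, C3 = 0xB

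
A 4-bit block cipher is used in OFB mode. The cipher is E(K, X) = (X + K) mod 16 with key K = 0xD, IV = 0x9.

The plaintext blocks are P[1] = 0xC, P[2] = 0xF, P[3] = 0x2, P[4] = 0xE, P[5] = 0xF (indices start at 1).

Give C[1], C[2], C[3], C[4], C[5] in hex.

C[1] = 0xA, C[2] = 0xC, C[3] = 0x2, C[4] = 0x3, C[5] = 0x5

OFB encryption: S_i = E(K, S_{i−1}) with S_{0} = IV; C_i = P_i ⊕ S_i.
C[1]: S = E(K, 0x9) = 0x6; 0xC ⊕ 0x6 = 0xA.
C[2]: S = E(K, 0x6) = 0x3; 0xF ⊕ 0x3 = 0xC.
C[3]: S = E(K, 0x3) = 0x0; 0x2 ⊕ 0x0 = 0x2.
C[4]: S = E(K, 0x0) = 0xD; 0xE ⊕ 0xD = 0x3.
C[5]: S = E(K, 0xD) = 0xA; 0xF ⊕ 0xA = 0x5.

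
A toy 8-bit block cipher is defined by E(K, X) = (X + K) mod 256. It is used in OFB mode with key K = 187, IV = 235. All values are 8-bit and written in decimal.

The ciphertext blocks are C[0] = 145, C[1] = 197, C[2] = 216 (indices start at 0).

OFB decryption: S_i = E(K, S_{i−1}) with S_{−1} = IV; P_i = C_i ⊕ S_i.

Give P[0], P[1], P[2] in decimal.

P[0] = 55, P[1] = 164, P[2] = 196

P[0]: S = E(K, 235) = 166; 145 ⊕ 166 = 55.
P[1]: S = E(K, 166) = 97; 197 ⊕ 97 = 164.
P[2]: S = E(K, 97) = 28; 216 ⊕ 28 = 196.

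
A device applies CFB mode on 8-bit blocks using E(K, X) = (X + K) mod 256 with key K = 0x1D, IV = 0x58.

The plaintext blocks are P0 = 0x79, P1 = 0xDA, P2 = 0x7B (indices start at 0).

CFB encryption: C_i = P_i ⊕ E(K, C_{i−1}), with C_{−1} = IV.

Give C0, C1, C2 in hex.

C0: E(K, 0x58) = 0x75; 0x79 ⊕ 0x75 = 0x0C.
C1: E(K, 0x0C) = 0x29; 0xDA ⊕ 0x29 = 0xF3.
C2: E(K, 0xF3) = 0x10; 0x7B ⊕ 0x10 = 0x6B.

C0 = 0x0C, C1 = 0xF3, C2 = 0x6B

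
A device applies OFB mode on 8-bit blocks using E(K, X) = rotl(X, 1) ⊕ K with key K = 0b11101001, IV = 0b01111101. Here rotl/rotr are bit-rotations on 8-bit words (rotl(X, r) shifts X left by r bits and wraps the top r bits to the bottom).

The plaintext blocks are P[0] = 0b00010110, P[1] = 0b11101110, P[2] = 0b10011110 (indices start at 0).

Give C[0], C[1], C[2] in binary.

C[0] = 0b00000101, C[1] = 0b00100001, C[2] = 0b11101000

OFB encryption: S_i = E(K, S_{i−1}) with S_{−1} = IV; C_i = P_i ⊕ S_i.
C[0]: S = E(K, 0b01111101) = 0b00010011; 0b00010110 ⊕ 0b00010011 = 0b00000101.
C[1]: S = E(K, 0b00010011) = 0b11001111; 0b11101110 ⊕ 0b11001111 = 0b00100001.
C[2]: S = E(K, 0b11001111) = 0b01110110; 0b10011110 ⊕ 0b01110110 = 0b11101000.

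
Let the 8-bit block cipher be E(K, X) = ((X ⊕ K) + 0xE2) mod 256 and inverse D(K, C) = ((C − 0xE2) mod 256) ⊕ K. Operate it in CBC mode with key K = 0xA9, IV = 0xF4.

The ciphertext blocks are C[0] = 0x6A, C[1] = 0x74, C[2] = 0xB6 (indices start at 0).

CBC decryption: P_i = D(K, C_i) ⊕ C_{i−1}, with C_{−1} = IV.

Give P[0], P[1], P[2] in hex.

P[0]: D(K, 0x6A) = 0x21; 0x21 ⊕ 0xF4 = 0xD5.
P[1]: D(K, 0x74) = 0x3B; 0x3B ⊕ 0x6A = 0x51.
P[2]: D(K, 0xB6) = 0x7D; 0x7D ⊕ 0x74 = 0x09.

P[0] = 0xD5, P[1] = 0x51, P[2] = 0x09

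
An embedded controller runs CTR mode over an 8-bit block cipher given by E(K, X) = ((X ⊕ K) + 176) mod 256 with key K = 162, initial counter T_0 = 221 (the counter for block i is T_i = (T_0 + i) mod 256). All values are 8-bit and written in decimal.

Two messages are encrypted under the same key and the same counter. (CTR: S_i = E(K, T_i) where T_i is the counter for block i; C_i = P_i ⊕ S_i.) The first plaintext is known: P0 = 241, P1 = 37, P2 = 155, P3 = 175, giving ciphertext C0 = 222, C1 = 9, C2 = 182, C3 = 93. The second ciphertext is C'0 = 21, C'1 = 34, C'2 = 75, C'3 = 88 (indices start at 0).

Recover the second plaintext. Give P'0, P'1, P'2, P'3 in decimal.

In CTR with a reused counter, both messages share the same keystream S_i, so C_i ⊕ C'_i = P_i ⊕ P'_i and thus P'_i = P_i ⊕ C_i ⊕ C'_i.
P'0: 241 ⊕ 222 ⊕ 21 = 58.
P'1: 37 ⊕ 9 ⊕ 34 = 14.
P'2: 155 ⊕ 182 ⊕ 75 = 102.
P'3: 175 ⊕ 93 ⊕ 88 = 170.

P'0 = 58, P'1 = 14, P'2 = 102, P'3 = 170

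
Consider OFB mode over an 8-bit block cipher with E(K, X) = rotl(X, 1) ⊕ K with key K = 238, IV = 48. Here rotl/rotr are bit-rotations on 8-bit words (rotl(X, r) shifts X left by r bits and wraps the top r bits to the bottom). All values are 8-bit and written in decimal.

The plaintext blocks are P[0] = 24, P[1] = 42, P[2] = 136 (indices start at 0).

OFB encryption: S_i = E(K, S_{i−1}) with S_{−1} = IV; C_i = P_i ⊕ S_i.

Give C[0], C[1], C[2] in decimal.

C[0] = 150, C[1] = 217, C[2] = 129

C[0]: S = E(K, 48) = 142; 24 ⊕ 142 = 150.
C[1]: S = E(K, 142) = 243; 42 ⊕ 243 = 217.
C[2]: S = E(K, 243) = 9; 136 ⊕ 9 = 129.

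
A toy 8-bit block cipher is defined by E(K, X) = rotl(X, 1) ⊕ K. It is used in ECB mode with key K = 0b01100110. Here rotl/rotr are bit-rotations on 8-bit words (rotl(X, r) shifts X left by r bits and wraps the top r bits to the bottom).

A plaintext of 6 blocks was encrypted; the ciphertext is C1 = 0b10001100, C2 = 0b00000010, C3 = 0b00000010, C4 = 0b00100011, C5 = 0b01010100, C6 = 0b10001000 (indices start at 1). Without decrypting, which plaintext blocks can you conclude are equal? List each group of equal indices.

ECB encrypts each block independently with the same key, so equal ciphertext blocks imply equal plaintext blocks.
C2 = C3 = 0b00000010, so P2 = P3.

P2 = P3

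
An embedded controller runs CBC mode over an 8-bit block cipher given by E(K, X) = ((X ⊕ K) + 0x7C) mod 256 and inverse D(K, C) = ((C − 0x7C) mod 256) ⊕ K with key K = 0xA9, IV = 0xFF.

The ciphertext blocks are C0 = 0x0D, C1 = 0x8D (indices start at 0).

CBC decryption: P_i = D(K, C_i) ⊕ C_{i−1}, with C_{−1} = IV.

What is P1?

P1 = 0xB5

P1: D(K, 0x8D) = 0xB8; 0xB8 ⊕ 0x0D = 0xB5.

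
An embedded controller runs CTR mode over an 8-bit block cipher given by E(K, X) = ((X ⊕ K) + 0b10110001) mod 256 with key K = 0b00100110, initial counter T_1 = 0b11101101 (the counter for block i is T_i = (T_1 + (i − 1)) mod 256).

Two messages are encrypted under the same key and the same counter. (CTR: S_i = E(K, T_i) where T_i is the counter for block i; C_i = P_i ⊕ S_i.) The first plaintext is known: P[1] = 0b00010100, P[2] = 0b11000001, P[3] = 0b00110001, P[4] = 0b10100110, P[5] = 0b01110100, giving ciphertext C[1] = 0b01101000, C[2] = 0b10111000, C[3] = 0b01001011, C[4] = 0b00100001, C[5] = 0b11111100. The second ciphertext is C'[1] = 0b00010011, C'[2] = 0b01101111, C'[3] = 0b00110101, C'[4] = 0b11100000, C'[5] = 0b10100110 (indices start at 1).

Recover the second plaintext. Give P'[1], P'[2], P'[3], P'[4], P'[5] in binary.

P'[1] = 0b01101111, P'[2] = 0b00010110, P'[3] = 0b01001111, P'[4] = 0b01100111, P'[5] = 0b00101110

In CTR with a reused counter, both messages share the same keystream S_i, so C_i ⊕ C'_i = P_i ⊕ P'_i and thus P'_i = P_i ⊕ C_i ⊕ C'_i.
P'[1]: 0b00010100 ⊕ 0b01101000 ⊕ 0b00010011 = 0b01101111.
P'[2]: 0b11000001 ⊕ 0b10111000 ⊕ 0b01101111 = 0b00010110.
P'[3]: 0b00110001 ⊕ 0b01001011 ⊕ 0b00110101 = 0b01001111.
P'[4]: 0b10100110 ⊕ 0b00100001 ⊕ 0b11100000 = 0b01100111.
P'[5]: 0b01110100 ⊕ 0b11111100 ⊕ 0b10100110 = 0b00101110.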